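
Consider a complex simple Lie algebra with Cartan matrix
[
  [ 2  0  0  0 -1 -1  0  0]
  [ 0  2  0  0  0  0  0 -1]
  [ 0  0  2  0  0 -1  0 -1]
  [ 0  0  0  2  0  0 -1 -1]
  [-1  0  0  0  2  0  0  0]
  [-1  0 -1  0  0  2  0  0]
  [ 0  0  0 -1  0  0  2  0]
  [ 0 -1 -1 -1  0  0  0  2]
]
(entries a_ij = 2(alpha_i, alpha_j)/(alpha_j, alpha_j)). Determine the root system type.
The matrix has rank 8 with 2's on the diagonal. Reading the off-diagonal entries as Dynkin edges (a single edge where a_ij = a_ji = -1; a double or triple edge where a_ij * a_ji = 2 or 3), the diagram is a chain of 7 nodes with one extra node attached to the third node from one end (E_8). One simple-root ordering that puts it in standard form is (alpha_7, alpha_2, alpha_4, alpha_8, alpha_3, alpha_6, alpha_1, alpha_5). So the algebra is type E_8.

E_8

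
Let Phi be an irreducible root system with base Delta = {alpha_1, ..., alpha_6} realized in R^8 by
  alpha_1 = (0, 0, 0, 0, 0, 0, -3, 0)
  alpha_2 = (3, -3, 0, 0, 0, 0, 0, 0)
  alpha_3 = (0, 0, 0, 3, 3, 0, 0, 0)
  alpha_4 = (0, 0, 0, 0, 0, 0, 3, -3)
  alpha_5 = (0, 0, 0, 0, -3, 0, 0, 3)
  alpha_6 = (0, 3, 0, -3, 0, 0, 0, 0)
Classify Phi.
type B_6

Compute the Cartan integers a_ij = 2(alpha_i, alpha_j)/(alpha_j, alpha_j); the resulting 6x6 Cartan matrix is
[[2, 0, 0, -1, 0, 0], [0, 2, 0, 0, 0, -1], [0, 0, 2, 0, -1, -1], [-2, 0, 0, 2, -1, 0], [0, 0, -1, -1, 2, 0], [0, -1, -1, 0, 0, 2]].
The roots have two lengths (squared-length ratio 2:1); the short ones are alpha_{1}. The associated Dynkin diagram is a chain of 6 nodes with a double edge at one end; the terminal node there is the unique short simple root (B_6), so the type is B_6 (the algebra so(13)).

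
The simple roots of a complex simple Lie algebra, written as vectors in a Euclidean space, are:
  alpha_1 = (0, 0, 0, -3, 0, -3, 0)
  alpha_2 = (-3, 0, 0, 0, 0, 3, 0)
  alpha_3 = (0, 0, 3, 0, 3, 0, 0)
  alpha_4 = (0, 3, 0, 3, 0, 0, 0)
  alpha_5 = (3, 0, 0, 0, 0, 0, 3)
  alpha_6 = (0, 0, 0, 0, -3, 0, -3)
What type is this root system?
A_6 (sl(7))

Compute the Cartan integers a_ij = 2(alpha_i, alpha_j)/(alpha_j, alpha_j); the resulting 6x6 Cartan matrix is
[[2, -1, 0, -1, 0, 0], [-1, 2, 0, 0, -1, 0], [0, 0, 2, 0, 0, -1], [-1, 0, 0, 2, 0, 0], [0, -1, 0, 0, 2, -1], [0, 0, -1, 0, -1, 2]].
All simple roots have the same length, so the diagram is simply laced. The associated Dynkin diagram is a chain of 6 nodes with single edges (A_6), so the type is A_6 (the algebra sl(7)).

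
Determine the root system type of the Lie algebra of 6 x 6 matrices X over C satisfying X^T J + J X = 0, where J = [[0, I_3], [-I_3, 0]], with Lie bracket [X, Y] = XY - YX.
C_3 (sp(6))

This is sp(6), which has dimension 6(6+1)/2 = 21 and rank 6/2 = 3. In the classification of classical Lie algebras, the symplectic algebra sp(2n) has type C_n; here n = 3, so the Dynkin diagram is a chain of 3 nodes with a double edge at one end; the terminal node there is the unique long simple root (C_3). Hence the type is C_3.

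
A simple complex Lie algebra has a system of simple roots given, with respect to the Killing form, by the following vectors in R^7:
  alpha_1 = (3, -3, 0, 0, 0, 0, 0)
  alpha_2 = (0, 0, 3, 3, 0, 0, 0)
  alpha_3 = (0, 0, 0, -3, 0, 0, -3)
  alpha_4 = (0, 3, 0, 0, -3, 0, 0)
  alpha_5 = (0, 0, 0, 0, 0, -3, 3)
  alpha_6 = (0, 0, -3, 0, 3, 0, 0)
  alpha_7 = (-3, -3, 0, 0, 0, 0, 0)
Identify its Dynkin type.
Compute the Cartan integers a_ij = 2(alpha_i, alpha_j)/(alpha_j, alpha_j); the resulting 7x7 Cartan matrix is
[[2, 0, 0, -1, 0, 0, 0], [0, 2, -1, 0, 0, -1, 0], [0, -1, 2, 0, -1, 0, 0], [-1, 0, 0, 2, 0, -1, -1], [0, 0, -1, 0, 2, 0, 0], [0, -1, 0, -1, 0, 2, 0], [0, 0, 0, -1, 0, 0, 2]].
All simple roots have the same length, so the diagram is simply laced. The associated Dynkin diagram is a chain of 5 nodes with a fork of two nodes at one end (D_7), so the type is D_7 (the algebra so(14)).

D_7 (so(14))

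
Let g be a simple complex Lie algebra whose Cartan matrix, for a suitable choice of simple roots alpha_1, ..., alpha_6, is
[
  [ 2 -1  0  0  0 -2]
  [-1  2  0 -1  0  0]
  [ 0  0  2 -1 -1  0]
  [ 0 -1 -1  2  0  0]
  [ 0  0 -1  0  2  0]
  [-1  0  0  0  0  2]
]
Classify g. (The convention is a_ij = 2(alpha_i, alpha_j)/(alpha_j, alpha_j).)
The matrix has rank 6 with 2's on the diagonal. Reading the off-diagonal entries as Dynkin edges (a single edge where a_ij = a_ji = -1; a double or triple edge where a_ij * a_ji = 2 or 3), the diagram is a chain of 6 nodes with a double edge at one end; the terminal node there is the unique short simple root (B_6). One simple-root ordering that puts it in standard form is (alpha_5, alpha_3, alpha_4, alpha_2, alpha_1, alpha_6). So the algebra is type B_6, i.e. so(13).

B_6 (so(13))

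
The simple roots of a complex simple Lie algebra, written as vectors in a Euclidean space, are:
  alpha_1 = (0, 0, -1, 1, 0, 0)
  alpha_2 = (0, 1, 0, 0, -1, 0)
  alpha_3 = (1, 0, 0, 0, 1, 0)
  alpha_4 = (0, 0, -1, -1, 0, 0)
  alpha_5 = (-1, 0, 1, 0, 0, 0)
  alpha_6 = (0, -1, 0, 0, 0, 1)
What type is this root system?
D6

Compute the Cartan integers a_ij = 2(alpha_i, alpha_j)/(alpha_j, alpha_j); the resulting 6x6 Cartan matrix is
[[2, 0, 0, 0, -1, 0], [0, 2, -1, 0, 0, -1], [0, -1, 2, 0, -1, 0], [0, 0, 0, 2, -1, 0], [-1, 0, -1, -1, 2, 0], [0, -1, 0, 0, 0, 2]].
All simple roots have the same length, so the diagram is simply laced. The associated Dynkin diagram is a chain of 4 nodes with a fork of two nodes at one end (D_6), so the type is D_6 (the algebra so(12)).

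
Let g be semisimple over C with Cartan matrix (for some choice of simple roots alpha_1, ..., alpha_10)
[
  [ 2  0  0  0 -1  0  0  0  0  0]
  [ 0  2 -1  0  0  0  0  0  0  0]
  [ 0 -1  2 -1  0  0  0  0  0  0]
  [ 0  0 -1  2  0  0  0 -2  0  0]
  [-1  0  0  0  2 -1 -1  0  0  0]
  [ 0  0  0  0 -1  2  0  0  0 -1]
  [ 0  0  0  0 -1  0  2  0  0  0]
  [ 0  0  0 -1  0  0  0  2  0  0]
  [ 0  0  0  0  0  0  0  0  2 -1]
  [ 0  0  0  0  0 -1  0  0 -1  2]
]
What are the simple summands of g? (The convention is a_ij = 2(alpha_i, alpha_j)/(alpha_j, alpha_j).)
B_4 + D_6

The diagram associated to this matrix has two connected components: the simple roots {alpha_2, alpha_3, alpha_4, alpha_8} form a chain of 4 nodes with a double edge at one end; the terminal node there is the unique short simple root (B_4), and {alpha_1, alpha_5, alpha_6, alpha_7, alpha_9, alpha_10} form a chain of 4 nodes with a fork of two nodes at one end (D_6). A semisimple Lie algebra decomposes uniquely as the direct sum of simple ideals, one per connected component of its Dynkin diagram, so g ≅ B_4 ⊕ D_6 (dimension 36 + 66 = 102).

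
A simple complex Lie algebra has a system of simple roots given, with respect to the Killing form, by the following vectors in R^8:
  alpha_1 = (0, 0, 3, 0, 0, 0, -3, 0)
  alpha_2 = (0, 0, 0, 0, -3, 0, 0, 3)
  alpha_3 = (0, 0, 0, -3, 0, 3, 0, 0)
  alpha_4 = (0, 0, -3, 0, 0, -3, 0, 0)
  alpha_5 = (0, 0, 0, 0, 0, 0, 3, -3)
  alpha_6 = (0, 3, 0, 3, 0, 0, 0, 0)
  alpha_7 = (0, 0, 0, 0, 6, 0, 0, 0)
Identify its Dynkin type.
C_7 (sp(14))

Compute the Cartan integers a_ij = 2(alpha_i, alpha_j)/(alpha_j, alpha_j); the resulting 7x7 Cartan matrix is
[[2, 0, 0, -1, -1, 0, 0], [0, 2, 0, 0, -1, 0, -1], [0, 0, 2, -1, 0, -1, 0], [-1, 0, -1, 2, 0, 0, 0], [-1, -1, 0, 0, 2, 0, 0], [0, 0, -1, 0, 0, 2, 0], [0, -2, 0, 0, 0, 0, 2]].
The roots have two lengths (squared-length ratio 2:1); the short ones are alpha_{1,2,3,4,5,6}. The associated Dynkin diagram is a chain of 7 nodes with a double edge at one end; the terminal node there is the unique long simple root (C_7), so the type is C_7 (the algebra sp(14)).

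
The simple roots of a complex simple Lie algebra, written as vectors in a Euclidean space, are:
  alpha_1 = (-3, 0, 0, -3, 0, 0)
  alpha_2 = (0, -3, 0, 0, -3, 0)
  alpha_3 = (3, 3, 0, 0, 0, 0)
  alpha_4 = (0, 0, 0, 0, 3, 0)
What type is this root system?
Compute the Cartan integers a_ij = 2(alpha_i, alpha_j)/(alpha_j, alpha_j); the resulting 4x4 Cartan matrix is
[[2, 0, -1, 0], [0, 2, -1, -2], [-1, -1, 2, 0], [0, -1, 0, 2]].
The roots have two lengths (squared-length ratio 2:1); the short ones are alpha_{4}. The associated Dynkin diagram is a chain of 4 nodes with a double edge at one end; the terminal node there is the unique short simple root (B_4), so the type is B_4 (the algebra so(9)).

B4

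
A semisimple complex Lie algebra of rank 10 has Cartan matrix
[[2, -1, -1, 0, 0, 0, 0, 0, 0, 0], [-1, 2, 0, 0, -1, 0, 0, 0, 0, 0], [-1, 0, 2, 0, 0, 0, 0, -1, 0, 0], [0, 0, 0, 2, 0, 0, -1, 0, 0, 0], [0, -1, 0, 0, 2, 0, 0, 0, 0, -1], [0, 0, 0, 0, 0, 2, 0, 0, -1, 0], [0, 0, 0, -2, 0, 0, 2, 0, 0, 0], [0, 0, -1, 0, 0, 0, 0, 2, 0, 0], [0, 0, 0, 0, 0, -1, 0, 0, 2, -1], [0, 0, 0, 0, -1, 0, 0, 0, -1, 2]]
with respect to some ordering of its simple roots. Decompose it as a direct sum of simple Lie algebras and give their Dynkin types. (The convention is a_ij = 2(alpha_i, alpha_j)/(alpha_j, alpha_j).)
The diagram associated to this matrix has two connected components: the simple roots {alpha_1, alpha_2, alpha_3, alpha_5, alpha_6, alpha_8, alpha_9, alpha_10} form a chain of 8 nodes with single edges (A_8), and {alpha_4, alpha_7} form a chain of 2 nodes with a double edge at one end; the terminal node there is the unique short simple root (B_2). A semisimple Lie algebra decomposes uniquely as the direct sum of simple ideals, one per connected component of its Dynkin diagram, so g ≅ A_8 ⊕ B_2 (dimension 80 + 10 = 90).

A_8 (sl(9)) + B_2 (so(5))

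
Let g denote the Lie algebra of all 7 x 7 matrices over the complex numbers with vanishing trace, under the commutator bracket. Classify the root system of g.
This is sl(7), which has dimension 7^2 - 1 = 48 and rank 7 - 1 = 6 (a Cartan subalgebra is the diagonal traceless matrices). In the classification of classical Lie algebras, the special linear algebra sl(n+1) has type A_n; here n = 6, so the Dynkin diagram is a chain of 6 nodes with single edges (A_6). Hence the type is A_6.

A_6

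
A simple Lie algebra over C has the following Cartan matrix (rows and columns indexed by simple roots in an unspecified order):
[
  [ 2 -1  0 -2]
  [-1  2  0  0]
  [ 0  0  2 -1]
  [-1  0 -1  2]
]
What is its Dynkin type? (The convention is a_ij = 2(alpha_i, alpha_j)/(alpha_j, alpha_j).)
F_4

The matrix has rank 4 with 2's on the diagonal. Reading the off-diagonal entries as Dynkin edges (a single edge where a_ij = a_ji = -1; a double or triple edge where a_ij * a_ji = 2 or 3), the diagram is a chain of 4 nodes with a double edge between the middle two (F_4). One simple-root ordering that puts it in standard form is (alpha_2, alpha_1, alpha_4, alpha_3). So the algebra is type F_4.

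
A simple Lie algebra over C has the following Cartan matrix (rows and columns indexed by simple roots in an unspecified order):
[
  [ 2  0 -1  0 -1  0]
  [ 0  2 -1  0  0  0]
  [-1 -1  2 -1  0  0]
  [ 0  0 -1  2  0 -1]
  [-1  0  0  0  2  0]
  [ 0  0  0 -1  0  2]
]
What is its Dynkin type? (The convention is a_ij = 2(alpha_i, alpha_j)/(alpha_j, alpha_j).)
The matrix has rank 6 with 2's on the diagonal. Reading the off-diagonal entries as Dynkin edges (a single edge where a_ij = a_ji = -1; a double or triple edge where a_ij * a_ji = 2 or 3), the diagram is a chain of 5 nodes with one extra node attached to the third node from one end (E_6). One simple-root ordering that puts it in standard form is (alpha_6, alpha_2, alpha_4, alpha_3, alpha_1, alpha_5). So the algebra is type E_6.

E_6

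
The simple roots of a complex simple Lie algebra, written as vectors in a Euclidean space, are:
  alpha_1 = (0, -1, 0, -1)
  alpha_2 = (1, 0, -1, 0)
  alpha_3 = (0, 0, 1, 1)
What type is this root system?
A_3

Compute the Cartan integers a_ij = 2(alpha_i, alpha_j)/(alpha_j, alpha_j); the resulting 3x3 Cartan matrix is
[[2, 0, -1], [0, 2, -1], [-1, -1, 2]].
All simple roots have the same length, so the diagram is simply laced. The associated Dynkin diagram is a chain of 3 nodes with single edges (A_3), so the type is A_3 (the algebra sl(4)).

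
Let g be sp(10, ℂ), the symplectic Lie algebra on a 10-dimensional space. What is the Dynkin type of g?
This is sp(10), which has dimension 10(10+1)/2 = 55 and rank 10/2 = 5. In the classification of classical Lie algebras, the symplectic algebra sp(2n) has type C_n; here n = 5, so the Dynkin diagram is a chain of 5 nodes with a double edge at one end; the terminal node there is the unique long simple root (C_5). Hence the type is C_5.

C_5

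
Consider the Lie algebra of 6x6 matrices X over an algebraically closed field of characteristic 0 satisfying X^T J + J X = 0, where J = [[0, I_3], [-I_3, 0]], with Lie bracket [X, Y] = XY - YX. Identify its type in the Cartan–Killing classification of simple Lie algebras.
This is sp(6), which has dimension 6(6+1)/2 = 21 and rank 6/2 = 3. In the classification of classical Lie algebras, the symplectic algebra sp(2n) has type C_n; here n = 3, so the Dynkin diagram is a chain of 3 nodes with a double edge at one end; the terminal node there is the unique long simple root (C_3). Hence the type is C_3.

C3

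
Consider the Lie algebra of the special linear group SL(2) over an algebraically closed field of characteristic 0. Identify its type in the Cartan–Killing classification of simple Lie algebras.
This is sl(2), which has dimension 2^2 - 1 = 3 and rank 2 - 1 = 1 (a Cartan subalgebra is the diagonal traceless matrices). In the classification of classical Lie algebras, the special linear algebra sl(n+1) has type A_n; here n = 1, so the Dynkin diagram is a chain of 1 nodes with single edges (A_1). Hence the type is A_1.

A_1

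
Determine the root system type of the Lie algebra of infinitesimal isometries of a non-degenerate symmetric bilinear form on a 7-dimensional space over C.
B3

This is so(7) with 7 odd, which has dimension 7(7-1)/2 = 21 and rank (7-1)/2 = 3. In the classification of classical Lie algebras, the orthogonal algebra so(2n+1) in an odd number of variables has type B_n; here n = 3, so the Dynkin diagram is a chain of 3 nodes with a double edge at one end; the terminal node there is the unique short simple root (B_3). Hence the type is B_3.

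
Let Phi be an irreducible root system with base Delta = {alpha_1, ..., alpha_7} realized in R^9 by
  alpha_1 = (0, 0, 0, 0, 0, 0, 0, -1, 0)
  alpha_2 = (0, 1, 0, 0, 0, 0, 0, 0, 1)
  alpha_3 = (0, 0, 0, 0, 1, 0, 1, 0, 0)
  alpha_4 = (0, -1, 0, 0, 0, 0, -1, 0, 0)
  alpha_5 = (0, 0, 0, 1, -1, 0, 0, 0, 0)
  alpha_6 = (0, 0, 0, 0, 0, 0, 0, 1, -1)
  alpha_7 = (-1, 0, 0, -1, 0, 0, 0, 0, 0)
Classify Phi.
B_7

Compute the Cartan integers a_ij = 2(alpha_i, alpha_j)/(alpha_j, alpha_j); the resulting 7x7 Cartan matrix is
[[2, 0, 0, 0, 0, -1, 0], [0, 2, 0, -1, 0, -1, 0], [0, 0, 2, -1, -1, 0, 0], [0, -1, -1, 2, 0, 0, 0], [0, 0, -1, 0, 2, 0, -1], [-2, -1, 0, 0, 0, 2, 0], [0, 0, 0, 0, -1, 0, 2]].
The roots have two lengths (squared-length ratio 2:1); the short ones are alpha_{1}. The associated Dynkin diagram is a chain of 7 nodes with a double edge at one end; the terminal node there is the unique short simple root (B_7), so the type is B_7 (the algebra so(15)).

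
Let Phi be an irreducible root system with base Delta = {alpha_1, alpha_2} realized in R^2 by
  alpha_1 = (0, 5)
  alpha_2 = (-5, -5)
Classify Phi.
Compute the Cartan integers a_ij = 2(alpha_i, alpha_j)/(alpha_j, alpha_j); the resulting 2x2 Cartan matrix is
[[2, -1], [-2, 2]].
The roots have two lengths (squared-length ratio 2:1); the short ones are alpha_{1}. The associated Dynkin diagram is a chain of 2 nodes with a double edge at one end; the terminal node there is the unique short simple root (B_2), so the type is B_2 (the algebra so(5)).

B_2 (so(5))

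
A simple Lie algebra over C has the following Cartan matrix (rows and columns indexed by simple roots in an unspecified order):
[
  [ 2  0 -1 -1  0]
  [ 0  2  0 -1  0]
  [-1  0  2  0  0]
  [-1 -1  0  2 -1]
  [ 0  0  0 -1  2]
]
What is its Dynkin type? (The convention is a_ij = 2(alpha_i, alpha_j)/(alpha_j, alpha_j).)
D5

The matrix has rank 5 with 2's on the diagonal. Reading the off-diagonal entries as Dynkin edges (a single edge where a_ij = a_ji = -1; a double or triple edge where a_ij * a_ji = 2 or 3), the diagram is a chain of 3 nodes with a fork of two nodes at one end (D_5). One simple-root ordering that puts it in standard form is (alpha_3, alpha_1, alpha_4, alpha_5, alpha_2). So the algebra is type D_5, i.e. so(10).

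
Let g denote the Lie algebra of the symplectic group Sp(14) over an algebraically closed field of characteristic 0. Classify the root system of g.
C_7 (sp(14))

This is sp(14), which has dimension 14(14+1)/2 = 105 and rank 14/2 = 7. In the classification of classical Lie algebras, the symplectic algebra sp(2n) has type C_n; here n = 7, so the Dynkin diagram is a chain of 7 nodes with a double edge at one end; the terminal node there is the unique long simple root (C_7). Hence the type is C_7.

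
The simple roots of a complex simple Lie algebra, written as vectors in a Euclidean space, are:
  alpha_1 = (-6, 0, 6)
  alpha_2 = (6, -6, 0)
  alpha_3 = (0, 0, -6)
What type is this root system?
B_3

Compute the Cartan integers a_ij = 2(alpha_i, alpha_j)/(alpha_j, alpha_j); the resulting 3x3 Cartan matrix is
[[2, -1, -2], [-1, 2, 0], [-1, 0, 2]].
The roots have two lengths (squared-length ratio 2:1); the short ones are alpha_{3}. The associated Dynkin diagram is a chain of 3 nodes with a double edge at one end; the terminal node there is the unique short simple root (B_3), so the type is B_3 (the algebra so(7)).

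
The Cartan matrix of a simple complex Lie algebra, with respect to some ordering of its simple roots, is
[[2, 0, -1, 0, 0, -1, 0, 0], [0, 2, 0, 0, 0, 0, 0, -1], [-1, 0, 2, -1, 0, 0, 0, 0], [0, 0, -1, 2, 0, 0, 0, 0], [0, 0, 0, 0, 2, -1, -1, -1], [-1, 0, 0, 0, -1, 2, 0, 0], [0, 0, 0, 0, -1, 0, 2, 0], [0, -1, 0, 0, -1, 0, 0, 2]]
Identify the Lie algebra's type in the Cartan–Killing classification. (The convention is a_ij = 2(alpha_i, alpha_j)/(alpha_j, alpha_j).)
E_8

The matrix has rank 8 with 2's on the diagonal. Reading the off-diagonal entries as Dynkin edges (a single edge where a_ij = a_ji = -1; a double or triple edge where a_ij * a_ji = 2 or 3), the diagram is a chain of 7 nodes with one extra node attached to the third node from one end (E_8). One simple-root ordering that puts it in standard form is (alpha_2, alpha_7, alpha_8, alpha_5, alpha_6, alpha_1, alpha_3, alpha_4). So the algebra is type E_8.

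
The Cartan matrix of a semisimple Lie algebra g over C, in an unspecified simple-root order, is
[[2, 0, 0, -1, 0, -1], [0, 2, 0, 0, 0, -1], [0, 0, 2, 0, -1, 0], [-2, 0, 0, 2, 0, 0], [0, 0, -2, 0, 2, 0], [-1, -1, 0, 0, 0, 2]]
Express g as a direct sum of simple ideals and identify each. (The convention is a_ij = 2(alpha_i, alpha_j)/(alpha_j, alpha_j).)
B_2 + C_4

The diagram associated to this matrix has two connected components: the simple roots {alpha_3, alpha_5} form a chain of 2 nodes with a double edge at one end; the terminal node there is the unique short simple root (B_2), and {alpha_1, alpha_2, alpha_4, alpha_6} form a chain of 4 nodes with a double edge at one end; the terminal node there is the unique long simple root (C_4). A semisimple Lie algebra decomposes uniquely as the direct sum of simple ideals, one per connected component of its Dynkin diagram, so g ≅ B_2 ⊕ C_4 (dimension 10 + 36 = 46).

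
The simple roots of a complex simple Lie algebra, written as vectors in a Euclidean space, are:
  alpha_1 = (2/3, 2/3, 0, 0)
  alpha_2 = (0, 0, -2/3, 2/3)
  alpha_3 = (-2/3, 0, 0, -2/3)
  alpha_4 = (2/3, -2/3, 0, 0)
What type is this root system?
D_4

Compute the Cartan integers a_ij = 2(alpha_i, alpha_j)/(alpha_j, alpha_j); the resulting 4x4 Cartan matrix is
[[2, 0, -1, 0], [0, 2, -1, 0], [-1, -1, 2, -1], [0, 0, -1, 2]].
All simple roots have the same length, so the diagram is simply laced. The associated Dynkin diagram is a chain of 2 nodes with a fork of two nodes at one end (D_4), so the type is D_4 (the algebra so(8)).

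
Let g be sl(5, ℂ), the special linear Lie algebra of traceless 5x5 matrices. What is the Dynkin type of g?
A_4

This is sl(5), which has dimension 5^2 - 1 = 24 and rank 5 - 1 = 4 (a Cartan subalgebra is the diagonal traceless matrices). In the classification of classical Lie algebras, the special linear algebra sl(n+1) has type A_n; here n = 4, so the Dynkin diagram is a chain of 4 nodes with single edges (A_4). Hence the type is A_4.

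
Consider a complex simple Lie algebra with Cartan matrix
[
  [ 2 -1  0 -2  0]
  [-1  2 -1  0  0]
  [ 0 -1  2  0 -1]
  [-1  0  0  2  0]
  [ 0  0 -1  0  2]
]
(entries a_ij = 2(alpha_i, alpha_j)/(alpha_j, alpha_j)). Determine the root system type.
The matrix has rank 5 with 2's on the diagonal. Reading the off-diagonal entries as Dynkin edges (a single edge where a_ij = a_ji = -1; a double or triple edge where a_ij * a_ji = 2 or 3), the diagram is a chain of 5 nodes with a double edge at one end; the terminal node there is the unique short simple root (B_5). One simple-root ordering that puts it in standard form is (alpha_5, alpha_3, alpha_2, alpha_1, alpha_4). So the algebra is type B_5, i.e. so(11).

B_5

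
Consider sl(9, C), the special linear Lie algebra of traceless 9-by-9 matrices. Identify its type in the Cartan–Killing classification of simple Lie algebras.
A_8

This is sl(9), which has dimension 9^2 - 1 = 80 and rank 9 - 1 = 8 (a Cartan subalgebra is the diagonal traceless matrices). In the classification of classical Lie algebras, the special linear algebra sl(n+1) has type A_n; here n = 8, so the Dynkin diagram is a chain of 8 nodes with single edges (A_8). Hence the type is A_8.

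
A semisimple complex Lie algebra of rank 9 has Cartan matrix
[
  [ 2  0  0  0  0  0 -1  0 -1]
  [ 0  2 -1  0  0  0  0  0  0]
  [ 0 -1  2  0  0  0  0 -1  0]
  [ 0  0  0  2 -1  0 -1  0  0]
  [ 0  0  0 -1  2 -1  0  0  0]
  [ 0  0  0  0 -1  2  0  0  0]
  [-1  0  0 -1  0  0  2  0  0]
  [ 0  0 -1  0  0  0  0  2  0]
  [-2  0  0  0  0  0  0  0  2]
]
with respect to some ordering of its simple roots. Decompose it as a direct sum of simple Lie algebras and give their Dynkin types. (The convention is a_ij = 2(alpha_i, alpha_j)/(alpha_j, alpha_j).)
The diagram associated to this matrix has two connected components: the simple roots {alpha_2, alpha_3, alpha_8} form a chain of 3 nodes with single edges (A_3), and {alpha_1, alpha_4, alpha_5, alpha_6, alpha_7, alpha_9} form a chain of 6 nodes with a double edge at one end; the terminal node there is the unique long simple root (C_6). A semisimple Lie algebra decomposes uniquely as the direct sum of simple ideals, one per connected component of its Dynkin diagram, so g ≅ A_3 ⊕ C_6 (dimension 15 + 78 = 93).

type A_3 ⊕ type C_6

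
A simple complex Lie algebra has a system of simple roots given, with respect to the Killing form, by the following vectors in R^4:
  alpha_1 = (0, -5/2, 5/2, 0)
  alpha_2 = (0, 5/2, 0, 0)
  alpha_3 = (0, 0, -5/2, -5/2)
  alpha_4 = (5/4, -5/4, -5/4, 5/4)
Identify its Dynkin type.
Compute the Cartan integers a_ij = 2(alpha_i, alpha_j)/(alpha_j, alpha_j); the resulting 4x4 Cartan matrix is
[[2, -2, -1, 0], [-1, 2, 0, -1], [-1, 0, 2, 0], [0, -1, 0, 2]].
The roots have two lengths (squared-length ratio 2:1); the short ones are alpha_{2,4}. The associated Dynkin diagram is a chain of 4 nodes with a double edge between the middle two (F_4), so the type is F_4.

F_4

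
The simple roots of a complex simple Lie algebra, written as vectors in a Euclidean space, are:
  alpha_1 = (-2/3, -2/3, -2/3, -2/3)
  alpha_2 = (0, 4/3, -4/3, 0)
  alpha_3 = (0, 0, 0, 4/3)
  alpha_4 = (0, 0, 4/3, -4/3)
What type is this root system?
Compute the Cartan integers a_ij = 2(alpha_i, alpha_j)/(alpha_j, alpha_j); the resulting 4x4 Cartan matrix is
[[2, 0, -1, 0], [0, 2, 0, -1], [-1, 0, 2, -1], [0, -1, -2, 2]].
The roots have two lengths (squared-length ratio 2:1); the short ones are alpha_{1,3}. The associated Dynkin diagram is a chain of 4 nodes with a double edge between the middle two (F_4), so the type is F_4.

F_4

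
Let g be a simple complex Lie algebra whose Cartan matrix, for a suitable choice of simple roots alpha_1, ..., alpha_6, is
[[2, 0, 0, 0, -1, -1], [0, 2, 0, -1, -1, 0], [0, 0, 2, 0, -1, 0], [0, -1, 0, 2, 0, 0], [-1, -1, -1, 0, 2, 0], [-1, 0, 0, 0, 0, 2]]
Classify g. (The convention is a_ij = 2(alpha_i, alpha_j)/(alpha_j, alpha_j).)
E_6

The matrix has rank 6 with 2's on the diagonal. Reading the off-diagonal entries as Dynkin edges (a single edge where a_ij = a_ji = -1; a double or triple edge where a_ij * a_ji = 2 or 3), the diagram is a chain of 5 nodes with one extra node attached to the third node from one end (E_6). One simple-root ordering that puts it in standard form is (alpha_6, alpha_3, alpha_1, alpha_5, alpha_2, alpha_4). So the algebra is type E_6.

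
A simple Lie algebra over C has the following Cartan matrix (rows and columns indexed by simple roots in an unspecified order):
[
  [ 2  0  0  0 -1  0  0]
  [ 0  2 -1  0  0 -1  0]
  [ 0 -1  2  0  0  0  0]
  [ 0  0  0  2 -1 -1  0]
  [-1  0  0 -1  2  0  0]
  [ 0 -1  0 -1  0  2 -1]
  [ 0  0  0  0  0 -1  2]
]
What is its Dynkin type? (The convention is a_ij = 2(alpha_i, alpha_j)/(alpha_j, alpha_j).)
The matrix has rank 7 with 2's on the diagonal. Reading the off-diagonal entries as Dynkin edges (a single edge where a_ij = a_ji = -1; a double or triple edge where a_ij * a_ji = 2 or 3), the diagram is a chain of 6 nodes with one extra node attached to the third node from one end (E_7). One simple-root ordering that puts it in standard form is (alpha_3, alpha_7, alpha_2, alpha_6, alpha_4, alpha_5, alpha_1). So the algebra is type E_7.

E_7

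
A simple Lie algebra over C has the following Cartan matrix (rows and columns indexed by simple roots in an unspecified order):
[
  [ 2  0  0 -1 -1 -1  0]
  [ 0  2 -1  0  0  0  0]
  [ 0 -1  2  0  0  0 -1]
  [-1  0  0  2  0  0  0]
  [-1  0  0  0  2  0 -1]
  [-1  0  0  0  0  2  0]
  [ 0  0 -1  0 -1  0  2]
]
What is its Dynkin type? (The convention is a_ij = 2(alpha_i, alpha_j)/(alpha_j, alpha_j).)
D_7

The matrix has rank 7 with 2's on the diagonal. Reading the off-diagonal entries as Dynkin edges (a single edge where a_ij = a_ji = -1; a double or triple edge where a_ij * a_ji = 2 or 3), the diagram is a chain of 5 nodes with a fork of two nodes at one end (D_7). One simple-root ordering that puts it in standard form is (alpha_2, alpha_3, alpha_7, alpha_5, alpha_1, alpha_4, alpha_6). So the algebra is type D_7, i.e. so(14).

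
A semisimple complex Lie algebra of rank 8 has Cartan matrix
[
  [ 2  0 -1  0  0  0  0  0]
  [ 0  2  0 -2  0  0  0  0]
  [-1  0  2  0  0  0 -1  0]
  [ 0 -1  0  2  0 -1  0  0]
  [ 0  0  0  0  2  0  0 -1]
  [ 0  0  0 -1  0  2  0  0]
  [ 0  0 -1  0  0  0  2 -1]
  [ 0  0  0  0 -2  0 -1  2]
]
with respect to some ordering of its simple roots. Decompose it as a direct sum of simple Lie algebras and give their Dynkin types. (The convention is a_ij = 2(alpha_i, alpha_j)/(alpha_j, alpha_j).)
The diagram associated to this matrix has two connected components: the simple roots {alpha_1, alpha_3, alpha_5, alpha_7, alpha_8} form a chain of 5 nodes with a double edge at one end; the terminal node there is the unique short simple root (B_5), and {alpha_2, alpha_4, alpha_6} form a chain of 3 nodes with a double edge at one end; the terminal node there is the unique long simple root (C_3). A semisimple Lie algebra decomposes uniquely as the direct sum of simple ideals, one per connected component of its Dynkin diagram, so g ≅ B_5 ⊕ C_3 (dimension 55 + 21 = 76).

B_5 + C_3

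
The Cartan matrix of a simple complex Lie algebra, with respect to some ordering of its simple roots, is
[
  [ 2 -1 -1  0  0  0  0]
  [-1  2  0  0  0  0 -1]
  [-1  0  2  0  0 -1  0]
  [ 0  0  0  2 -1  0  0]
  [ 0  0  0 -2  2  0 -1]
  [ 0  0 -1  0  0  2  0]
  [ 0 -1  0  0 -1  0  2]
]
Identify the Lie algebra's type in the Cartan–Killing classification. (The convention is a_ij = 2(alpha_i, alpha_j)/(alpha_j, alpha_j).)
B7

The matrix has rank 7 with 2's on the diagonal. Reading the off-diagonal entries as Dynkin edges (a single edge where a_ij = a_ji = -1; a double or triple edge where a_ij * a_ji = 2 or 3), the diagram is a chain of 7 nodes with a double edge at one end; the terminal node there is the unique short simple root (B_7). One simple-root ordering that puts it in standard form is (alpha_6, alpha_3, alpha_1, alpha_2, alpha_7, alpha_5, alpha_4). So the algebra is type B_7, i.e. so(15).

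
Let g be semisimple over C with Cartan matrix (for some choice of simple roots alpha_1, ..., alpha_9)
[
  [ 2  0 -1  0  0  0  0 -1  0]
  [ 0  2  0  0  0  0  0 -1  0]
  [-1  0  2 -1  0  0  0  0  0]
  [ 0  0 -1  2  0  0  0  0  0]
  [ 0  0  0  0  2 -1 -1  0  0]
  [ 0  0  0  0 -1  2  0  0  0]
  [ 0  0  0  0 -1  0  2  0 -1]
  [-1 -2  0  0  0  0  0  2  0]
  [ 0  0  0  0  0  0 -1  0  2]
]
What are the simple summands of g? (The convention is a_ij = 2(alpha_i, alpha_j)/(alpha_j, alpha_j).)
A_4 (sl(5)) + B_5 (so(11))

The diagram associated to this matrix has two connected components: the simple roots {alpha_5, alpha_6, alpha_7, alpha_9} form a chain of 4 nodes with single edges (A_4), and {alpha_1, alpha_2, alpha_3, alpha_4, alpha_8} form a chain of 5 nodes with a double edge at one end; the terminal node there is the unique short simple root (B_5). A semisimple Lie algebra decomposes uniquely as the direct sum of simple ideals, one per connected component of its Dynkin diagram, so g ≅ A_4 ⊕ B_5 (dimension 24 + 55 = 79).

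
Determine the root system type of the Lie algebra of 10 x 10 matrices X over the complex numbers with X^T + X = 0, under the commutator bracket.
D5

This is so(10) with 10 even, which has dimension 10(10-1)/2 = 45 and rank 10/2 = 5. In the classification of classical Lie algebras, the orthogonal algebra so(2n) in an even number of variables has type D_n; here n = 5, so the Dynkin diagram is a chain of 3 nodes with a fork of two nodes at one end (D_5). Hence the type is D_5.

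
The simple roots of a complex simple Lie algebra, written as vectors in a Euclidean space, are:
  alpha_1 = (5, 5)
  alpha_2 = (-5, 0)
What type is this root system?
B2

Compute the Cartan integers a_ij = 2(alpha_i, alpha_j)/(alpha_j, alpha_j); the resulting 2x2 Cartan matrix is
[[2, -2], [-1, 2]].
The roots have two lengths (squared-length ratio 2:1); the short ones are alpha_{2}. The associated Dynkin diagram is a chain of 2 nodes with a double edge at one end; the terminal node there is the unique short simple root (B_2), so the type is B_2 (the algebra so(5)).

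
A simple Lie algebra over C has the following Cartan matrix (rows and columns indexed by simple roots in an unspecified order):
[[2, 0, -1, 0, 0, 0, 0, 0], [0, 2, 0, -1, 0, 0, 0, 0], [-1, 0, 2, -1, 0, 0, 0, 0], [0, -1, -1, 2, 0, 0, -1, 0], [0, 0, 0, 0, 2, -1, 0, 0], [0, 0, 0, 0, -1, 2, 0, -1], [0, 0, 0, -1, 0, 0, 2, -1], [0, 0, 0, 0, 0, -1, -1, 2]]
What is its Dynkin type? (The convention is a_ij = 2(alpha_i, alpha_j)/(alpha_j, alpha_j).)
type E_8

The matrix has rank 8 with 2's on the diagonal. Reading the off-diagonal entries as Dynkin edges (a single edge where a_ij = a_ji = -1; a double or triple edge where a_ij * a_ji = 2 or 3), the diagram is a chain of 7 nodes with one extra node attached to the third node from one end (E_8). One simple-root ordering that puts it in standard form is (alpha_1, alpha_2, alpha_3, alpha_4, alpha_7, alpha_8, alpha_6, alpha_5). So the algebra is type E_8.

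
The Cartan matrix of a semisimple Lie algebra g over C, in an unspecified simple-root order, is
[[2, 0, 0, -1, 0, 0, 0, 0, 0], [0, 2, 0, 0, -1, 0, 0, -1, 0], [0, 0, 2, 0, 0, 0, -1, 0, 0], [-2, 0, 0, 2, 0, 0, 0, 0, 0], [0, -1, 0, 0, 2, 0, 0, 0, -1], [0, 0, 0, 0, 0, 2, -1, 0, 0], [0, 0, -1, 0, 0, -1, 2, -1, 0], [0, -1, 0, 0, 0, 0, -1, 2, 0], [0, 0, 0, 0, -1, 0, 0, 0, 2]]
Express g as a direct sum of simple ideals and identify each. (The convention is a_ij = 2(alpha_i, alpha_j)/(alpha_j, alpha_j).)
B_2 (so(5)) ⊕ D_7 (so(14))

The diagram associated to this matrix has two connected components: the simple roots {alpha_1, alpha_4} form a chain of 2 nodes with a double edge at one end; the terminal node there is the unique short simple root (B_2), and {alpha_2, alpha_3, alpha_5, alpha_6, alpha_7, alpha_8, alpha_9} form a chain of 5 nodes with a fork of two nodes at one end (D_7). A semisimple Lie algebra decomposes uniquely as the direct sum of simple ideals, one per connected component of its Dynkin diagram, so g ≅ B_2 ⊕ D_7 (dimension 10 + 91 = 101).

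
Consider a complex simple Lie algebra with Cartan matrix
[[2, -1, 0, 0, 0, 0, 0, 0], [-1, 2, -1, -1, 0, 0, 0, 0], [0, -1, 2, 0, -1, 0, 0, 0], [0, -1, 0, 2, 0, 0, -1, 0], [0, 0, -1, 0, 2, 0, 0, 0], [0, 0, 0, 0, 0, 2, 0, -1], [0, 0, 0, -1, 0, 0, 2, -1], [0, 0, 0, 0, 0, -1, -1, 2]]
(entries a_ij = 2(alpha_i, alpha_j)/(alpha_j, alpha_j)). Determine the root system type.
E_8

The matrix has rank 8 with 2's on the diagonal. Reading the off-diagonal entries as Dynkin edges (a single edge where a_ij = a_ji = -1; a double or triple edge where a_ij * a_ji = 2 or 3), the diagram is a chain of 7 nodes with one extra node attached to the third node from one end (E_8). One simple-root ordering that puts it in standard form is (alpha_5, alpha_1, alpha_3, alpha_2, alpha_4, alpha_7, alpha_8, alpha_6). So the algebra is type E_8.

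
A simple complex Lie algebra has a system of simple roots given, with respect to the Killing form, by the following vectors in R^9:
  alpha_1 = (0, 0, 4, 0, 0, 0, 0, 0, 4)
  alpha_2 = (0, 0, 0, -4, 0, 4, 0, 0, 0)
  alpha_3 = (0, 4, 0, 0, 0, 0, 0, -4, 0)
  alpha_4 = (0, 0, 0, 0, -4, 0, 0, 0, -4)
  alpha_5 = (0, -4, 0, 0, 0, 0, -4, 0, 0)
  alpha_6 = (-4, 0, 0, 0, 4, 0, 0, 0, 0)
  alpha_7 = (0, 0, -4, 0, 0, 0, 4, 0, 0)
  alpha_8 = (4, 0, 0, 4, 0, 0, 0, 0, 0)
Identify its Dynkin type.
A_8 (sl(9))

Compute the Cartan integers a_ij = 2(alpha_i, alpha_j)/(alpha_j, alpha_j); the resulting 8x8 Cartan matrix is
[[2, 0, 0, -1, 0, 0, -1, 0], [0, 2, 0, 0, 0, 0, 0, -1], [0, 0, 2, 0, -1, 0, 0, 0], [-1, 0, 0, 2, 0, -1, 0, 0], [0, 0, -1, 0, 2, 0, -1, 0], [0, 0, 0, -1, 0, 2, 0, -1], [-1, 0, 0, 0, -1, 0, 2, 0], [0, -1, 0, 0, 0, -1, 0, 2]].
All simple roots have the same length, so the diagram is simply laced. The associated Dynkin diagram is a chain of 8 nodes with single edges (A_8), so the type is A_8 (the algebra sl(9)).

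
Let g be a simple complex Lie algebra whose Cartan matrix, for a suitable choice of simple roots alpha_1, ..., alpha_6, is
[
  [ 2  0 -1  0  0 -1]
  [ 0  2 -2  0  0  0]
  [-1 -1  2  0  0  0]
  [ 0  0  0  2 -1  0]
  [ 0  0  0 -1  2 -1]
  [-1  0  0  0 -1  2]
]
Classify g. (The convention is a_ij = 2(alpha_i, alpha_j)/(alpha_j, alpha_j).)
The matrix has rank 6 with 2's on the diagonal. Reading the off-diagonal entries as Dynkin edges (a single edge where a_ij = a_ji = -1; a double or triple edge where a_ij * a_ji = 2 or 3), the diagram is a chain of 6 nodes with a double edge at one end; the terminal node there is the unique long simple root (C_6). One simple-root ordering that puts it in standard form is (alpha_4, alpha_5, alpha_6, alpha_1, alpha_3, alpha_2). So the algebra is type C_6, i.e. sp(12).

C_6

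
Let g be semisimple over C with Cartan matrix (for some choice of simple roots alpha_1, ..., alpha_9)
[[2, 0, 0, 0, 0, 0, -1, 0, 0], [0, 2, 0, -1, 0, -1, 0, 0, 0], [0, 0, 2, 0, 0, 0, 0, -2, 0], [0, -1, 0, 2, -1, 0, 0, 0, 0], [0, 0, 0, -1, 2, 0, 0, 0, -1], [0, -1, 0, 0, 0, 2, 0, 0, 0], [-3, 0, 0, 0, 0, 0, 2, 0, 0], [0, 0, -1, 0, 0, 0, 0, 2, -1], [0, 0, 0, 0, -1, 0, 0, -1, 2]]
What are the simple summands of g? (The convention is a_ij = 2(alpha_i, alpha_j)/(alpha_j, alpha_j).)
C_7 ⊕ G_2

The diagram associated to this matrix has two connected components: the simple roots {alpha_2, alpha_3, alpha_4, alpha_5, alpha_6, alpha_8, alpha_9} form a chain of 7 nodes with a double edge at one end; the terminal node there is the unique long simple root (C_7), and {alpha_1, alpha_7} form two nodes joined by a triple edge (G_2). A semisimple Lie algebra decomposes uniquely as the direct sum of simple ideals, one per connected component of its Dynkin diagram, so g ≅ C_7 ⊕ G_2 (dimension 105 + 14 = 119).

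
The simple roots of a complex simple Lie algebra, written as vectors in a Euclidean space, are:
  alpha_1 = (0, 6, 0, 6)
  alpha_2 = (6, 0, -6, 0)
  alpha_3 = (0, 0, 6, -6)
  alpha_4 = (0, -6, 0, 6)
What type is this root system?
D_4 (so(8))

Compute the Cartan integers a_ij = 2(alpha_i, alpha_j)/(alpha_j, alpha_j); the resulting 4x4 Cartan matrix is
[[2, 0, -1, 0], [0, 2, -1, 0], [-1, -1, 2, -1], [0, 0, -1, 2]].
All simple roots have the same length, so the diagram is simply laced. The associated Dynkin diagram is a chain of 2 nodes with a fork of two nodes at one end (D_4), so the type is D_4 (the algebra so(8)).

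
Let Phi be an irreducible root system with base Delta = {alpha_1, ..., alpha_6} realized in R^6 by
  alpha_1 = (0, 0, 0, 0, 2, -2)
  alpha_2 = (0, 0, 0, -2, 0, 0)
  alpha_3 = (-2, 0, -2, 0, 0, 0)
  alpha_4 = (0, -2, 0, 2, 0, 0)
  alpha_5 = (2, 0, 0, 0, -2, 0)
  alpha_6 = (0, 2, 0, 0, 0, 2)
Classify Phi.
Compute the Cartan integers a_ij = 2(alpha_i, alpha_j)/(alpha_j, alpha_j); the resulting 6x6 Cartan matrix is
[[2, 0, 0, 0, -1, -1], [0, 2, 0, -1, 0, 0], [0, 0, 2, 0, -1, 0], [0, -2, 0, 2, 0, -1], [-1, 0, -1, 0, 2, 0], [-1, 0, 0, -1, 0, 2]].
The roots have two lengths (squared-length ratio 2:1); the short ones are alpha_{2}. The associated Dynkin diagram is a chain of 6 nodes with a double edge at one end; the terminal node there is the unique short simple root (B_6), so the type is B_6 (the algebra so(13)).

B_6 (so(13))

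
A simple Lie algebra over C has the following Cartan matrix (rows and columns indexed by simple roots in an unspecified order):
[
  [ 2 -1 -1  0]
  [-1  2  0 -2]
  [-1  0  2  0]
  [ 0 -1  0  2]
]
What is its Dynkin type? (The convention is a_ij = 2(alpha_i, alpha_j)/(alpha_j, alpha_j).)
B4

The matrix has rank 4 with 2's on the diagonal. Reading the off-diagonal entries as Dynkin edges (a single edge where a_ij = a_ji = -1; a double or triple edge where a_ij * a_ji = 2 or 3), the diagram is a chain of 4 nodes with a double edge at one end; the terminal node there is the unique short simple root (B_4). One simple-root ordering that puts it in standard form is (alpha_3, alpha_1, alpha_2, alpha_4). So the algebra is type B_4, i.e. so(9).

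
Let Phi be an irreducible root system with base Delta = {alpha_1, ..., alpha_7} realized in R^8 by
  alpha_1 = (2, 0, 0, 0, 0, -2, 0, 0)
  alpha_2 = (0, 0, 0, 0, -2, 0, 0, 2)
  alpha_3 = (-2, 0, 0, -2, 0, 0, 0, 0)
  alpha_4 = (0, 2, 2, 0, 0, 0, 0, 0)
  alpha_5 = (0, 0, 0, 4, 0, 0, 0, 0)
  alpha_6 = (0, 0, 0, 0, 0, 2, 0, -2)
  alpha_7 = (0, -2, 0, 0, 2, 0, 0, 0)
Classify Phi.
C_7 (sp(14))

Compute the Cartan integers a_ij = 2(alpha_i, alpha_j)/(alpha_j, alpha_j); the resulting 7x7 Cartan matrix is
[[2, 0, -1, 0, 0, -1, 0], [0, 2, 0, 0, 0, -1, -1], [-1, 0, 2, 0, -1, 0, 0], [0, 0, 0, 2, 0, 0, -1], [0, 0, -2, 0, 2, 0, 0], [-1, -1, 0, 0, 0, 2, 0], [0, -1, 0, -1, 0, 0, 2]].
The roots have two lengths (squared-length ratio 2:1); the short ones are alpha_{1,2,3,4,6,7}. The associated Dynkin diagram is a chain of 7 nodes with a double edge at one end; the terminal node there is the unique long simple root (C_7), so the type is C_7 (the algebra sp(14)).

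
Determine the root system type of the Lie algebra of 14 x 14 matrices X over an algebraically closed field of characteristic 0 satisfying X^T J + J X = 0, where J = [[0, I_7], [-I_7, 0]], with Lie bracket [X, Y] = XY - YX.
C7

This is sp(14), which has dimension 14(14+1)/2 = 105 and rank 14/2 = 7. In the classification of classical Lie algebras, the symplectic algebra sp(2n) has type C_n; here n = 7, so the Dynkin diagram is a chain of 7 nodes with a double edge at one end; the terminal node there is the unique long simple root (C_7). Hence the type is C_7.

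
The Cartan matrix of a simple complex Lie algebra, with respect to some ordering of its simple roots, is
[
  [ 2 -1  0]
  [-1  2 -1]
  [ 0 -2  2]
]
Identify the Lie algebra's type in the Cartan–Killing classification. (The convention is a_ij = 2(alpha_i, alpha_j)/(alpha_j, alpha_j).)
type C_3

The matrix has rank 3 with 2's on the diagonal. Reading the off-diagonal entries as Dynkin edges (a single edge where a_ij = a_ji = -1; a double or triple edge where a_ij * a_ji = 2 or 3), the diagram is a chain of 3 nodes with a double edge at one end; the terminal node there is the unique long simple root (C_3). One simple-root ordering that puts it in standard form is (alpha_1, alpha_2, alpha_3). So the algebra is type C_3, i.e. sp(6).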